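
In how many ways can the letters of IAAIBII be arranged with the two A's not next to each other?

There are 7!/(4!·2!) = 105 arrangements of IAAIBII in total.
If the two A's are adjacent, glue them into one block, leaving 6 items to arrange: (6)!/(4!) = 30 ways.
Subtracting, 105 − 30 = 75 arrangements keep the A's apart.

75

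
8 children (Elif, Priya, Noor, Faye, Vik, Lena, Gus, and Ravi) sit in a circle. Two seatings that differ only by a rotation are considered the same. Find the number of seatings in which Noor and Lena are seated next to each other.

Treat {Noor, Lena} as one unit (2 internal orders) and seat the resulting 7 units around the table: (6)! circular arrangements.
So 2 × (6)! = 2 × 720 = 1440.

1440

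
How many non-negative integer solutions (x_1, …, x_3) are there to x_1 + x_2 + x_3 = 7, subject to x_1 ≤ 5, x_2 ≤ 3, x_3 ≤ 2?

By stars and bars, unrestricted non-negative solutions to x_1+…+x_3 = 7 number C(7+2,2) = 36.
Subtract solutions that violate a single cap (substitute x_i' = x_i − (cap_i+1)): x_1 ≥ 6 gives C(3,2) = 3; x_2 ≥ 4 gives C(5,2) = 10; x_3 ≥ 3 gives C(6,2) = 15. Together 28.
Add back pairs where two caps are both exceeded: 0 + 0 + 1 = 1.
By inclusion–exclusion the count is 36 − 28 + 1 = 9.

9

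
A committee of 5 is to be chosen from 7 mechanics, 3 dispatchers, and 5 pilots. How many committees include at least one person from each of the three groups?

1925

Total 5-person selections from all 15: C(15,5) = 3003.
Selections missing a whole group: no mechanics → C(8,5) = 56; no dispatchers → C(12,5) = 792; no pilots → C(10,5) = 252.
Add back selections omitting two groups (i.e. drawn from a single group): C(7,5) + C(3,5) + C(5,5) = 22.
By inclusion–exclusion: 3003 − 1100 + 22 = 1925.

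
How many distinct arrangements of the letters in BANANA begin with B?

With the first slot taken by B, it remains to arrange the other 5 letters (ANANA).
Those 5 letters have A appearing 3 times and N appearing twice, giving (5)!/(3!·2!) = 10.

10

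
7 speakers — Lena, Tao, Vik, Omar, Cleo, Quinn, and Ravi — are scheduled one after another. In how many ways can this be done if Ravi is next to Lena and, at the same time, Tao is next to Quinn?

480

Treat {Ravi,Lena} as one block (2 orders) and {Tao,Quinn} as another (2 orders).
That leaves 5 units to arrange: 2 × 2 × 5! = 4 × 120 = 480.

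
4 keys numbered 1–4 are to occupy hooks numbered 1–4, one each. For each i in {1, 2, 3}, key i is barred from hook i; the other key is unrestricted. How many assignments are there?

11

Let Aᵢ (for i ∈ {1, 2, 3}) be the placements that put key i in its forbidden hook. Any j of these fix j positions, leaving (4−j)! ways to fill the rest, and there are C(3,j) ways to pick which j.
By inclusion–exclusion, the number of valid placements is Σ_{j=0}^{3} (−1)^j C(3,j)·(4−j)!.
Computing: 24 − 18 + 6 − 1 = 11.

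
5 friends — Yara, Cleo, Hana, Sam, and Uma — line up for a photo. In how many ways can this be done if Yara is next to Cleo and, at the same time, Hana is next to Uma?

24

Treat {Yara,Cleo} as one block (2 orders) and {Hana,Uma} as another (2 orders).
That leaves 3 units to arrange: 2 × 2 × 3! = 4 × 6 = 24.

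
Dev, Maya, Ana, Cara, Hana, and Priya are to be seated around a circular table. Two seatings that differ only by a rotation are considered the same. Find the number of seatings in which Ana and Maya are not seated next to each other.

All circular seatings of 6 people number (5)! = 120.
Seatings with Ana beside Maya: treat them as a block with 2 internal orders, giving 2 × (4)! = 48.
Subtracting, 120 − 48 = 72.

72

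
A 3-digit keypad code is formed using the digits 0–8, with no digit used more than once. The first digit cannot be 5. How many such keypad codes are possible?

448

The first digit has 9−1 = 8 choices (anything except 5).
The remaining 2 digits are filled from the other 8 symbols without repetition: 8 × 7 = 56.
Total: 8 × 56 = 448.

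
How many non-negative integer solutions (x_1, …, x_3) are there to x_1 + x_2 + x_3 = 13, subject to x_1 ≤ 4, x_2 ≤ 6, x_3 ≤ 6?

Without the upper bounds there are C(15,2) = 105 ways to split 13 among 3 variables.
Subtract solutions that violate a single cap (substitute x_i' = x_i − (cap_i+1)): x_1 ≥ 5 gives C(10,2) = 45; x_2 ≥ 7 gives C(8,2) = 28; x_3 ≥ 7 gives C(8,2) = 28. Together 101.
Add back pairs where two caps are both exceeded: 3 + 3 + 0 = 6.
By inclusion–exclusion the count is 105 − 101 + 6 = 10.

10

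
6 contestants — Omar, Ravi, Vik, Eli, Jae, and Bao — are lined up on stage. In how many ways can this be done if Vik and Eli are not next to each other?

There are 6! = 720 arrangements in all. If Vik and Eli are adjacent, merging them into one block gives 2·(5)! = 240 arrangements.
So 720 − 240 = 480 arrangements keep them apart.

480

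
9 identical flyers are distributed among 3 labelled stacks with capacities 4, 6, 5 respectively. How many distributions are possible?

By stars and bars, unrestricted non-negative solutions to x_1+…+x_3 = 9 number C(9+2,2) = 55.
Subtract solutions that violate a single cap (substitute x_i' = x_i − (cap_i+1)): x_1 ≥ 5 gives C(6,2) = 15; x_2 ≥ 7 gives C(4,2) = 6; x_3 ≥ 6 gives C(5,2) = 10. Together 31.
No two caps can be exceeded simultaneously, so the pair terms are all 0.
By inclusion–exclusion the count is 55 − 31 + 0 = 24.

24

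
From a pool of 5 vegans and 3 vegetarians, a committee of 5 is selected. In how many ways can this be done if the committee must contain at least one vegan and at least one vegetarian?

55

Unrestricted: C(8,5) = 56 ways to pick any 5 of the 8.
Selections missing a whole group: no vegans → C(3,5) = 0; no vegetarians → C(5,5) = 1.
Both groups omitted at once is impossible, so 56 − 1 = 55.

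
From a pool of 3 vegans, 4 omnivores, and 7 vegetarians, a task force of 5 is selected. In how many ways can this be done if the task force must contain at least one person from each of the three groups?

Unrestricted: C(14,5) = 2002 ways to pick any 5 of the 14.
Selections missing a whole group: no vegans → C(11,5) = 462; no omnivores → C(10,5) = 252; no vegetarians → C(7,5) = 21.
Add back selections omitting two groups (i.e. drawn from a single group): C(3,5) + C(4,5) + C(7,5) = 21.
By inclusion–exclusion: 2002 − 735 + 21 = 1288.

1288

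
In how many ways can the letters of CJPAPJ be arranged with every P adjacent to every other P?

60

Treat the 2 copies of P as a single block. The multiset to arrange is then {PP, A, C, J, J}, 5 items in all.
That gives (5)!/(2!) = 60 arrangements.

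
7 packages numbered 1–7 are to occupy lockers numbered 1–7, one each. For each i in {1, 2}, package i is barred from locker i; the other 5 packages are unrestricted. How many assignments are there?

Let Aᵢ (for i ∈ {1, 2}) be the placements that put package i in its forbidden locker. Any j of these fix j positions, leaving (7−j)! ways to fill the rest, and there are C(2,j) ways to pick which j.
By inclusion–exclusion, the number of valid placements is Σ_{j=0}^{2} (−1)^j C(2,j)·(7−j)!.
Computing: 5040 − 1440 + 120 = 3720.

3720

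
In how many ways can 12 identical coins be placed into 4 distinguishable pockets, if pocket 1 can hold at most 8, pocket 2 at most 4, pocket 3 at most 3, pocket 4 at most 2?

By stars and bars, unrestricted non-negative solutions to x_1+…+x_4 = 12 number C(12+3,3) = 455.
Subtract solutions that violate a single cap (substitute x_i' = x_i − (cap_i+1)): x_1 ≥ 9 gives C(6,3) = 20; x_2 ≥ 5 gives C(10,3) = 120; x_3 ≥ 4 gives C(11,3) = 165; x_4 ≥ 3 gives C(12,3) = 220. Together 525.
Add back pairs where two caps are both exceeded: 0 + 0 + 1 + 20 + 35 + 56 = 112.
Subtract triples: 0 + 0 + 0 + 1 = 1.
By inclusion–exclusion the count is 455 − 525 + 112 − 1 = 41.

41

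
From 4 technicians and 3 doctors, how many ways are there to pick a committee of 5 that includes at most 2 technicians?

6

Split by how many technicians are chosen (0 through 2).
Sum: C(4,0)·C(3,5) + C(4,1)·C(3,4) + C(4,2)·C(3,3) = 0 + 0 + 6 = 6.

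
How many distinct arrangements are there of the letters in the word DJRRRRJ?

105

Letter multiplicities in DJRRRRJ: D×1, J×2, R×4.
Dividing 7! = 5040 by 4!·2! = 48 for the repeated letters gives 105.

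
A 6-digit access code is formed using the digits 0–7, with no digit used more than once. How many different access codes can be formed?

With no repetition, fill the 6 digits in order: 8 choices, then 7, down to 3.
8 × 7 × 6 × 5 × 4 × 3 = 20160.

20160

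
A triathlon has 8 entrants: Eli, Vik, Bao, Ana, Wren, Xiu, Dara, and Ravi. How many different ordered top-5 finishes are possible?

This is an ordered selection of 5 from 8: P(8,5).
That gives 8 × 7 × 6 × 5 × 4 = 6720.

6720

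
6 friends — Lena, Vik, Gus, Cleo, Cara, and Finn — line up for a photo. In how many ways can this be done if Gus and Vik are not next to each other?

480

There are 6! = 720 arrangements in all. If Gus and Vik are adjacent, merging them into one block gives 2·(5)! = 240 arrangements.
So 720 − 240 = 480 arrangements keep them apart.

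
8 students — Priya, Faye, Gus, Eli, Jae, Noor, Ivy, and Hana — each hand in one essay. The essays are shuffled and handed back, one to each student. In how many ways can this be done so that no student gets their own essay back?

14833

Let Aᵢ be the assignments in which student i gets their own essay. We want the size of the complement of A₁∪…∪A_8.
By inclusion–exclusion this is Σ_{j=0}^{8} (−1)^j C(8,j)·(8−j)!.
Computing: 40320 − 40320 + 20160 − 6720 + 1680 − 336 + 56 − 8 + 1 = 14833.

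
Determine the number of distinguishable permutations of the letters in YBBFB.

20

YBBFB has 5 letters with B appearing 3 times.
The number of distinct arrangements is 5!/(3!) = 120/6 = 20.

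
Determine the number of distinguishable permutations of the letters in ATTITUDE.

6720

The 8 letters of ATTITUDE have repeats: T appearing 3 times.
The number of distinct arrangements is 8!/(3!) = 40320/6 = 6720.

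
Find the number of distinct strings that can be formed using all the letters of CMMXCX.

90

The 6 letters of CMMXCX have repeats: C appearing twice, M appearing twice, and X appearing twice.
The number of distinct arrangements is 6!/(2!·2!·2!) = 720/8 = 90.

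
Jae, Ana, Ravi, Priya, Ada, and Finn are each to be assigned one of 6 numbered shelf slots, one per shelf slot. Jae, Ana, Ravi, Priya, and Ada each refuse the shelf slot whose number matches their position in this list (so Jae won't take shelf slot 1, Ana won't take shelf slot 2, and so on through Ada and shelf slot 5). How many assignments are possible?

Let Aᵢ (for 1 ≤ i ≤ 5) be the placements that put person i in their forbidden shelf slot. Any j of these fix j positions, leaving (6−j)! ways to fill the rest, and there are C(5,j) ways to pick which j.
By inclusion–exclusion, the number of valid placements is Σ_{j=0}^{5} (−1)^j C(5,j)·(6−j)!.
Computing: 720 − 600 + 240 − 60 + 10 − 1 = 309.

309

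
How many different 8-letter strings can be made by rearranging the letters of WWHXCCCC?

Letter multiplicities in WWHXCCCC: C×4, H×1, W×2, X×1.
The number of distinct arrangements is 8!/(4!·2!) = 40320/48 = 840.

840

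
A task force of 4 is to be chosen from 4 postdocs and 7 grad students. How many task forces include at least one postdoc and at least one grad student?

Total 4-person selections from all 11: C(11,4) = 330.
Selections missing a whole group: no postdocs → C(7,4) = 35; no grad students → C(4,4) = 1.
Both groups omitted at once is impossible, so 330 − 36 = 294.

294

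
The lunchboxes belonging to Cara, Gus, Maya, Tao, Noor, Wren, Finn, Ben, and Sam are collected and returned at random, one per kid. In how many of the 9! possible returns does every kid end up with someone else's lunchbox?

This is the derangement count D_9: permutations of 9 items with no fixed point.
By inclusion–exclusion this is Σ_{j=0}^{9} (−1)^j C(9,j)·(9−j)!.
Computing: 362880 − 362880 + 181440 − 60480 + 15120 − 3024 + 504 − 72 + 9 − 1 = 133496.

133496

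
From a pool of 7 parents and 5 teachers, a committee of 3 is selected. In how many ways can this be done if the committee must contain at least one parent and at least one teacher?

Unrestricted: C(12,3) = 220 ways to pick any 3 of the 12.
Subtract selections that omit an entire group: no parents → C(5,3) = 10; no teachers → C(7,3) = 35.
Both groups omitted at once is impossible, so 220 − 45 = 175.

175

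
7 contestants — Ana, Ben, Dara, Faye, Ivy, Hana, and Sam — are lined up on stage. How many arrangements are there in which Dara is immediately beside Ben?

1440

Treat {Dara, Ben} as a single unit. There are 6 units to order, and the pair itself can be ordered 2 ways.
That gives 2 × 6! = 2 × 720 = 1440.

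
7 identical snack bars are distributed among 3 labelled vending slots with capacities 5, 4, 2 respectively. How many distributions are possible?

Without the upper bounds there are C(9,2) = 36 ways to split 7 among 3 vending slots.
Subtract solutions that violate a single cap (substitute x_i' = x_i − (cap_i+1)): x_1 ≥ 6 gives C(3,2) = 3; x_2 ≥ 5 gives C(4,2) = 6; x_3 ≥ 3 gives C(6,2) = 15. Together 24.
No two caps can be exceeded simultaneously, so the pair terms are all 0.
By inclusion–exclusion the count is 36 − 24 + 0 = 12.

12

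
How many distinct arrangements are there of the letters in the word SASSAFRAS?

2520

SASSAFRAS has 9 letters with A appearing 3 times and S appearing 4 times.
The number of distinct arrangements is 9!/(4!·3!) = 362880/144 = 2520.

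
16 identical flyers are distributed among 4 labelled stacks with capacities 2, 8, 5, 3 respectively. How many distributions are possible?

Ignoring the caps, the number of non-negative solutions to x_1+…+x_4 = 16 is C(19,3) = 969.
Subtract solutions that violate a single cap (substitute x_i' = x_i − (cap_i+1)): x_1 ≥ 3 gives C(16,3) = 560; x_2 ≥ 9 gives C(10,3) = 120; x_3 ≥ 6 gives C(13,3) = 286; x_4 ≥ 4 gives C(15,3) = 455. Together 1421.
Add back pairs where two caps are both exceeded: 35 + 120 + 220 + 4 + 20 + 84 = 483.
Subtract triples: 0 + 1 + 20 + 0 = 21.
By inclusion–exclusion the count is 969 − 1421 + 483 − 21 = 10.

10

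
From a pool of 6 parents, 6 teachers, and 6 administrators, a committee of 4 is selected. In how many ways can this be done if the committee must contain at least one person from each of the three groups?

1620

Unrestricted: C(18,4) = 3060 ways to pick any 4 of the 18.
Selections missing a whole group: no parents → C(12,4) = 495; no teachers → C(12,4) = 495; no administrators → C(12,4) = 495.
Add back selections omitting two groups (i.e. drawn from a single group): C(6,4) + C(6,4) + C(6,4) = 45.
By inclusion–exclusion: 3060 − 1485 + 45 = 1620.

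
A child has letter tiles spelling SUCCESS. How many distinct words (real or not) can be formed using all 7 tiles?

420

SUCCESS has 7 letters with C appearing twice and S appearing 3 times.
So there are 7! / (3!·2!) = 420 distinguishable arrangements.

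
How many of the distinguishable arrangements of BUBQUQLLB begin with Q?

Fix Q in the first position and arrange the remaining 8 letters.
Those 8 letters have B appearing 3 times, L appearing twice, and U appearing twice, giving (8)!/(3!·2!·2!) = 1680.

1680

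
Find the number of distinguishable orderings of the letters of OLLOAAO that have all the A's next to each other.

60

Treat the 2 copies of A as a single block. The multiset to arrange is then {AA, L, L, O, O, O}, 6 items in all.
That gives (6)!/(3!·2!) = 60 arrangements.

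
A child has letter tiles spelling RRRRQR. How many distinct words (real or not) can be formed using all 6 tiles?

Letter multiplicities in RRRRQR: Q×1, R×5.
So there are 6! / (5!) = 6 distinguishable arrangements.

6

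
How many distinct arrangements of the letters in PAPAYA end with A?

With the last slot taken by A, it remains to arrange the other 5 letters (PPAYA).
Those 5 letters have A appearing twice and P appearing twice, giving (5)!/(2!·2!) = 30.

30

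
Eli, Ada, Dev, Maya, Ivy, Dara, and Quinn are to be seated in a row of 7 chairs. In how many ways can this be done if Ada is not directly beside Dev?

Of the 7! = 5040 arrangements, those with Ada and Dev adjacent number 2 × 6! = 1440 (treat the pair as a block with 2 internal orders).
Complementary counting: 5040 − 1440 = 3600.

3600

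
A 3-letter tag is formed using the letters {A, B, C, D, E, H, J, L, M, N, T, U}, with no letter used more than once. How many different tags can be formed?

1320

This is a permutation of 3 out of 12: P(12,3) = 12!/9!.
That product is 12 × 11 × 10 = 1320.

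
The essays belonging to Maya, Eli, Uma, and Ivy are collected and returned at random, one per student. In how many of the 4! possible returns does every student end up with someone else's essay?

9

Let Aᵢ be the assignments in which student i gets their own essay. We want the size of the complement of A₁∪…∪A_4.
By inclusion–exclusion this is Σ_{j=0}^{4} (−1)^j C(4,j)·(4−j)!.
Computing: 24 − 24 + 12 − 4 + 1 = 9.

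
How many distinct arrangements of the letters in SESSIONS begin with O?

Fix O in the first position and arrange the remaining 7 letters.
Those 7 letters have S appearing 4 times, giving (7)!/(4!) = 210.

210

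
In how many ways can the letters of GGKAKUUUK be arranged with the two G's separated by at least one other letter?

Total arrangements of GGKAKUUUK: 9!/(3!·3!·2!) = 5040.
If the two G's are adjacent, glue them into one block, leaving 8 items to arrange: (8)!/(3!·3!) = 1120 ways.
Hence 5040 − 1120 = 3920.

3920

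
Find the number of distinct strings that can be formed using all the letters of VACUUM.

Letter multiplicities in VACUUM: A×1, C×1, M×1, U×2, V×1.
The number of distinct arrangements is 6!/(2!) = 720/2 = 360.

360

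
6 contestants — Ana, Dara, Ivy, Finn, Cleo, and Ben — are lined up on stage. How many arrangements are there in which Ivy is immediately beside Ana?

240

Place the 4 others and the Ivy-Ana pair as 5 objects in a line; the pair has 2 internal arrangements.
That gives 2 × 5! = 2 × 120 = 240.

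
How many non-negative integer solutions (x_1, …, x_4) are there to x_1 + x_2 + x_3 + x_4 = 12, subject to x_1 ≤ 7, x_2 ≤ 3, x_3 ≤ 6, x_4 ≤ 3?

79

By stars and bars, unrestricted non-negative solutions to x_1+…+x_4 = 12 number C(12+3,3) = 455.
Subtract solutions that violate a single cap (substitute x_i' = x_i − (cap_i+1)): x_1 ≥ 8 gives C(7,3) = 35; x_2 ≥ 4 gives C(11,3) = 165; x_3 ≥ 7 gives C(8,3) = 56; x_4 ≥ 4 gives C(11,3) = 165. Together 421.
Add back pairs where two caps are both exceeded: 1 + 0 + 1 + 4 + 35 + 4 = 45.
By inclusion–exclusion the count is 455 − 421 + 45 = 79.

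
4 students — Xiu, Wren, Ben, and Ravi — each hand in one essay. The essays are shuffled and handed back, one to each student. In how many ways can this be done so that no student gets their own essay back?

9

Let Aᵢ be the assignments in which student i gets their own essay. We want the size of the complement of A₁∪…∪A_4.
By inclusion–exclusion this is Σ_{j=0}^{4} (−1)^j C(4,j)·(4−j)!.
Computing: 24 − 24 + 12 − 4 + 1 = 9.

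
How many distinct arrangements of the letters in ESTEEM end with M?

Fix M in the last position and arrange the remaining 5 letters.
Those 5 letters have E appearing 3 times, giving (5)!/(3!) = 20.

20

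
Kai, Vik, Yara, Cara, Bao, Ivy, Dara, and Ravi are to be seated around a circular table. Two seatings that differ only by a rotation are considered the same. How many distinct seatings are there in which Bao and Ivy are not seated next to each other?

3600

Without the restriction there are (7)! = 5040 seatings.
Seatings with Bao beside Ivy: treat them as a block with 2 internal orders, giving 2 × (6)! = 1440.
Subtracting, 5040 − 1440 = 3600.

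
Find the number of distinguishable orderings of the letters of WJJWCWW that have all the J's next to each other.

30

Treat the 2 copies of J as a single block. The multiset to arrange is then {JJ, C, W, W, W, W}, 6 items in all.
That gives (6)!/(4!) = 30 arrangements.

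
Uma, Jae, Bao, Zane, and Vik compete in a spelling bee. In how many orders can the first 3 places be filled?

60

There are 5 choices for 1st place, 4 for 2nd, and 3 for 3rd.
That gives 5 × 4 × 3 = 60.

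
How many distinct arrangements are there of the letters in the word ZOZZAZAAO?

ZOZZAZAAO has 9 letters with A appearing 3 times, O appearing twice, and Z appearing 4 times.
The number of distinct arrangements is 9!/(4!·3!·2!) = 362880/288 = 1260.

1260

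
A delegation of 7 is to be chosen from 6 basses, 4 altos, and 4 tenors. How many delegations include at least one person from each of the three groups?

With no constraint there are C(14,7) = 3432 possible selections.
Subtract selections that omit an entire group: no basses → C(8,7) = 8; no altos → C(10,7) = 120; no tenors → C(10,7) = 120.
Add back selections omitting two groups (i.e. drawn from a single group): C(6,7) + C(4,7) + C(4,7) = 0.
By inclusion–exclusion: 3432 − 248 + 0 = 3184.

3184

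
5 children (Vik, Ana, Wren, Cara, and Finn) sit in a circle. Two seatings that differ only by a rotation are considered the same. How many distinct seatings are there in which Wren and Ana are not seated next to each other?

12

Without the restriction there are (4)! = 24 seatings.
Those with Wren next to Ana: fuse the pair into one unit and seat 4 units around a circle — 2·(3)! = 12.
Subtracting, 24 − 12 = 12.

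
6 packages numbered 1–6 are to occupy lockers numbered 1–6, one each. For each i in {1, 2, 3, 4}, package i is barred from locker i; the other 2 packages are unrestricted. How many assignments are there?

362

Let Aᵢ (for 1 ≤ i ≤ 4) be the placements that put package i in its forbidden locker. Any j of these fix j positions, leaving (6−j)! ways to fill the rest, and there are C(4,j) ways to pick which j.
By inclusion–exclusion, the number of valid placements is Σ_{j=0}^{4} (−1)^j C(4,j)·(6−j)!.
Computing: 720 − 480 + 144 − 24 + 2 = 362.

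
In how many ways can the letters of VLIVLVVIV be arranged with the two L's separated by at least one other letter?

Total arrangements of VLIVLVVIV: 9!/(5!·2!·2!) = 756.
If the two L's are adjacent, glue them into one block, leaving 8 items to arrange: (8)!/(5!·2!) = 168 ways.
Hence 756 − 168 = 588.

588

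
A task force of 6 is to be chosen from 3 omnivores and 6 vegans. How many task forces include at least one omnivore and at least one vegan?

83

Unrestricted: C(9,6) = 84 ways to pick any 6 of the 9.
Selections missing a whole group: no omnivores → C(6,6) = 1; no vegans → C(3,6) = 0.
Both groups omitted at once is impossible, so 84 − 1 = 83.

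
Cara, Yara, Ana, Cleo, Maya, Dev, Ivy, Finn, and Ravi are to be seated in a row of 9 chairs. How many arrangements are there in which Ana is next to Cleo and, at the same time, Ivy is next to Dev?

20160

Treat {Ana,Cleo} as one block (2 orders) and {Ivy,Dev} as another (2 orders).
That leaves 7 units to arrange: 2 × 2 × 7! = 4 × 5040 = 20160.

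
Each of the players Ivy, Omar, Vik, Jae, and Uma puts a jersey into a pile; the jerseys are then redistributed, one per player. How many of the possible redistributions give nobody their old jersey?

Count assignments avoiding every fixed point. For any j of the 5 players fixed to their old jersey, the other 5−j can be arranged in (5−j)! ways.
By inclusion–exclusion this is Σ_{j=0}^{5} (−1)^j C(5,j)·(5−j)!.
Computing: 120 − 120 + 60 − 20 + 5 − 1 = 44.

44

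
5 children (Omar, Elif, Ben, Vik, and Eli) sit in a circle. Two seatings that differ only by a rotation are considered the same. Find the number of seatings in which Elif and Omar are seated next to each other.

12

Glue Elif and Omar into a block (2 internal orders). Seating 4 units around a circle gives (3)! arrangements.
So 2 × (3)! = 2 × 6 = 12.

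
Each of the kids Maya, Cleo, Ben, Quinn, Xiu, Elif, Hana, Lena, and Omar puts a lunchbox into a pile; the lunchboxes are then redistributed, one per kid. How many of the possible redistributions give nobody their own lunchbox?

133496

Let Aᵢ be the assignments in which kid i gets their own lunchbox. We want the size of the complement of A₁∪…∪A_9.
By inclusion–exclusion this is Σ_{j=0}^{9} (−1)^j C(9,j)·(9−j)!.
Computing: 362880 − 362880 + 181440 − 60480 + 15120 − 3024 + 504 − 72 + 9 − 1 = 133496.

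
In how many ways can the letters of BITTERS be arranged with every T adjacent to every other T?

Treat the 2 copies of T as a single block. The multiset to arrange is then {TT, B, E, I, R, S}, 6 items in all.
All 6 items are distinct, so there are (6)! = 720 arrangements.

720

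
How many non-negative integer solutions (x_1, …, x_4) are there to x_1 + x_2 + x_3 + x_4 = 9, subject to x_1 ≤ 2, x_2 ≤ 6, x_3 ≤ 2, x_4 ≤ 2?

17

Ignoring the caps, the number of non-negative solutions to x_1+…+x_4 = 9 is C(12,3) = 220.
Subtract solutions that violate a single cap (substitute x_i' = x_i − (cap_i+1)): x_1 ≥ 3 gives C(9,3) = 84; x_2 ≥ 7 gives C(5,3) = 10; x_3 ≥ 3 gives C(9,3) = 84; x_4 ≥ 3 gives C(9,3) = 84. Together 262.
Add back pairs where two caps are both exceeded: 0 + 20 + 20 + 0 + 0 + 20 = 60.
Subtract triples: 0 + 0 + 1 + 0 = 1.
By inclusion–exclusion the count is 220 − 262 + 60 − 1 = 17.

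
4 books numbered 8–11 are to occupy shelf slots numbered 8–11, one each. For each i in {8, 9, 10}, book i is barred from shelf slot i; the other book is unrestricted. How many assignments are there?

11

Let Aᵢ (for i ∈ {8, 9, 10}) be the placements that put book i in its forbidden shelf slot. Any j of these fix j positions, leaving (4−j)! ways to fill the rest, and there are C(3,j) ways to pick which j.
By inclusion–exclusion, the number of valid placements is Σ_{j=0}^{3} (−1)^j C(3,j)·(4−j)!.
Computing: 24 − 18 + 6 − 1 = 11.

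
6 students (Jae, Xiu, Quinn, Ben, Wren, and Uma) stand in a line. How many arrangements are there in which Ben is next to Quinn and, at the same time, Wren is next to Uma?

Treat {Ben,Quinn} as one block (2 orders) and {Wren,Uma} as another (2 orders).
That leaves 4 units to arrange: 2 × 2 × 4! = 4 × 24 = 96.

96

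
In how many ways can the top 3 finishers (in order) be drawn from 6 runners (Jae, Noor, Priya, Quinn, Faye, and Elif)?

This is an ordered selection of 3 from 6: P(6,3).
That gives 6 × 5 × 4 = 120.

120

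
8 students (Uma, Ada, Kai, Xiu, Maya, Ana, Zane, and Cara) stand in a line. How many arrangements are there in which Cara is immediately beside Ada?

Treat {Cara, Ada} as a single unit. There are 7 units to order, and the pair itself can be ordered 2 ways.
So the count is 2·(7)! = 10080.

10080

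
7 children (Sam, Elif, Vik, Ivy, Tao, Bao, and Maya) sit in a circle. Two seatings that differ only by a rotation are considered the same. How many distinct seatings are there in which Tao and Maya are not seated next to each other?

480

Without the restriction there are (6)! = 720 seatings.
Those with Tao next to Maya: fuse the pair into one unit and seat 6 units around a circle — 2·(5)! = 240.
Subtracting, 720 − 240 = 480.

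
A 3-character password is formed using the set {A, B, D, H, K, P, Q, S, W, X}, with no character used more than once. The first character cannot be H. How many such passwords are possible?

648

The first character has 10−1 = 9 choices (anything except H).
The remaining 2 characters are filled from the other 9 symbols without repetition: 9 × 8 = 72.
Total: 9 × 72 = 648.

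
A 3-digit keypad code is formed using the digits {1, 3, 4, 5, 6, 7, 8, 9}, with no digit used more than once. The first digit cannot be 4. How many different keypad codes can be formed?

The first digit has 8−1 = 7 choices (anything except 4).
The remaining 2 digits are filled from the other 7 symbols without repetition: 7 × 6 = 42.
Total: 7 × 42 = 294.

294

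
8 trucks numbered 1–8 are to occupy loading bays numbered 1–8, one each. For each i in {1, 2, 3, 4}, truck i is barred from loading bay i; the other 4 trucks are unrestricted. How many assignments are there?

24024

Let Aᵢ (for 1 ≤ i ≤ 4) be the placements that put truck i in its forbidden loading bay. Any j of these fix j positions, leaving (8−j)! ways to fill the rest, and there are C(4,j) ways to pick which j.
By inclusion–exclusion, the number of valid placements is Σ_{j=0}^{4} (−1)^j C(4,j)·(8−j)!.
Computing: 40320 − 20160 + 4320 − 480 + 24 = 24024.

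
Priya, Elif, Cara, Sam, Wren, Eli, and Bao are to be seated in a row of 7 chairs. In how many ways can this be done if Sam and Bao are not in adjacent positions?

Of the 7! = 5040 arrangements, those with Sam and Bao adjacent number 2 × 6! = 1440 (treat the pair as a block with 2 internal orders).
So 5040 − 1440 = 3600 arrangements keep them apart.

3600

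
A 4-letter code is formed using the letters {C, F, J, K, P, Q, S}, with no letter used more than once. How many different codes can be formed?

Choose and order 4 of the 7 symbols: the first letter has 7 options, the next 6, then 5, 4.
7 × 6 × 5 × 4 = 840.

840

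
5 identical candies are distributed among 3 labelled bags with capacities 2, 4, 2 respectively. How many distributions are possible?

8

Without the upper bounds there are C(7,2) = 21 ways to split 5 among 3 bags.
Subtract solutions that violate a single cap (substitute x_i' = x_i − (cap_i+1)): x_1 ≥ 3 gives C(4,2) = 6; x_2 ≥ 5 gives C(2,2) = 1; x_3 ≥ 3 gives C(4,2) = 6. Together 13.
No two caps can be exceeded simultaneously, so the pair terms are all 0.
By inclusion–exclusion the count is 21 − 13 + 0 = 8.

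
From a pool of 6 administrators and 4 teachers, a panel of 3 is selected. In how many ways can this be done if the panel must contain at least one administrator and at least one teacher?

With no constraint there are C(10,3) = 120 possible selections.
Subtract selections that omit an entire group: no administrators → C(4,3) = 4; no teachers → C(6,3) = 20.
Both groups omitted at once is impossible, so 120 − 24 = 96.

96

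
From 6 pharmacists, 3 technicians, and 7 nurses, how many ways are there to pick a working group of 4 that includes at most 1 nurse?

714

Split by how many nurses are chosen (0 through 1).
Sum: C(7,0)·C(9,4) + C(7,1)·C(9,3) = 126 + 588 = 714.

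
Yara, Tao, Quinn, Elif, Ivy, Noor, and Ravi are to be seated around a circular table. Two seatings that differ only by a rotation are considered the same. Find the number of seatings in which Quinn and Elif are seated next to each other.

Treat {Quinn, Elif} as one unit (2 internal orders) and seat the resulting 6 units around the table: (5)! circular arrangements.
So 2 × (5)! = 2 × 120 = 240.

240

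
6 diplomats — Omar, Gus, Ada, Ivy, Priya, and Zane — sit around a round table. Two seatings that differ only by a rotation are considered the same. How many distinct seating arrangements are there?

120

Fix one person's seat to break rotational symmetry; the remaining 5 people can be arranged in (5)! = 120 ways.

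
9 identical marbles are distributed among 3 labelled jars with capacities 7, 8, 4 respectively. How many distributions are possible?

By stars and bars, unrestricted non-negative solutions to x_1+…+x_3 = 9 number C(9+2,2) = 55.
Subtract solutions that violate a single cap (substitute x_i' = x_i − (cap_i+1)): x_1 ≥ 8 gives C(3,2) = 3; x_2 ≥ 9 gives C(2,2) = 1; x_3 ≥ 5 gives C(6,2) = 15. Together 19.
No two caps can be exceeded simultaneously, so the pair terms are all 0.
By inclusion–exclusion the count is 55 − 19 + 0 = 36.

36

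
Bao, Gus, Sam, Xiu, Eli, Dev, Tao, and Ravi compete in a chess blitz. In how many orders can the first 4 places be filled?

This is an ordered selection of 4 from 8: P(8,4).
That gives 8 × 7 × 6 × 5 = 1680.

1680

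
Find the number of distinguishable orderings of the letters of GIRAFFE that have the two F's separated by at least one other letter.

Total arrangements of GIRAFFE: 7!/(2!) = 2520.
Arrangements with the F's together: treat FF as one letter, giving (6)! = 720.
Subtracting, 2520 − 720 = 1800 arrangements keep the F's apart.

1800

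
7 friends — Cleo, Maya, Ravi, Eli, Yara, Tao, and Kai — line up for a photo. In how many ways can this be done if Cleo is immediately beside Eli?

1440

Treat {Cleo, Eli} as a single unit. There are 6 units to order, and the pair itself can be ordered 2 ways.
So the count is 2·(6)! = 1440.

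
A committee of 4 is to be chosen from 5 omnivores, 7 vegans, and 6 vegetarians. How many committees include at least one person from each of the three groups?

Total 4-person selections from all 18: C(18,4) = 3060.
Selections missing a whole group: no omnivores → C(13,4) = 715; no vegans → C(11,4) = 330; no vegetarians → C(12,4) = 495.
Add back selections omitting two groups (i.e. drawn from a single group): C(5,4) + C(7,4) + C(6,4) = 55.
By inclusion–exclusion: 3060 − 1540 + 55 = 1575.

1575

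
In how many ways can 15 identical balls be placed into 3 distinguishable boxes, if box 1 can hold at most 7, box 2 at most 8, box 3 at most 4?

15

Without the upper bounds there are C(17,2) = 136 ways to split 15 among 3 boxes.
Subtract solutions that violate a single cap (substitute x_i' = x_i − (cap_i+1)): x_1 ≥ 8 gives C(9,2) = 36; x_2 ≥ 9 gives C(8,2) = 28; x_3 ≥ 5 gives C(12,2) = 66. Together 130.
Add back pairs where two caps are both exceeded: 0 + 6 + 3 = 9.
By inclusion–exclusion the count is 136 − 130 + 9 = 15.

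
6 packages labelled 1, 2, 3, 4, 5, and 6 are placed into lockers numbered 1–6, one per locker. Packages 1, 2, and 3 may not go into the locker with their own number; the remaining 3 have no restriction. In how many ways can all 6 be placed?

Let Aᵢ (for i ∈ {1, 2, 3}) be the placements that put package i in its forbidden locker. Any j of these fix j positions, leaving (6−j)! ways to fill the rest, and there are C(3,j) ways to pick which j.
By inclusion–exclusion, the number of valid placements is Σ_{j=0}^{3} (−1)^j C(3,j)·(6−j)!.
Computing: 720 − 360 + 72 − 6 = 426.

426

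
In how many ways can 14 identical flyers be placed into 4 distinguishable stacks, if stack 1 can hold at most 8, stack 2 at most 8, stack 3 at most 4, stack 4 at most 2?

Ignoring the caps, the number of non-negative solutions to x_1+…+x_4 = 14 is C(17,3) = 680.
Subtract solutions that violate a single cap (substitute x_i' = x_i − (cap_i+1)): x_1 ≥ 9 gives C(8,3) = 56; x_2 ≥ 9 gives C(8,3) = 56; x_3 ≥ 5 gives C(12,3) = 220; x_4 ≥ 3 gives C(14,3) = 364. Together 696.
Add back pairs where two caps are both exceeded: 0 + 1 + 10 + 1 + 10 + 84 = 106.
By inclusion–exclusion the count is 680 − 696 + 106 = 90.

90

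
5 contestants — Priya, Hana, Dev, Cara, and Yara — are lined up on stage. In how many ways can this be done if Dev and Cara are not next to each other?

72

There are 5! = 120 arrangements in all. If Dev and Cara are adjacent, merging them into one block gives 2·(4)! = 48 arrangements.
So 120 − 48 = 72 arrangements keep them apart.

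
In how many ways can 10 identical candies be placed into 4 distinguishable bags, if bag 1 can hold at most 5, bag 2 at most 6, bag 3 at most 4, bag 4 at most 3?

96

Without the upper bounds there are C(13,3) = 286 ways to split 10 among 4 bags.
Subtract solutions that violate a single cap (substitute x_i' = x_i − (cap_i+1)): x_1 ≥ 6 gives C(7,3) = 35; x_2 ≥ 7 gives C(6,3) = 20; x_3 ≥ 5 gives C(8,3) = 56; x_4 ≥ 4 gives C(9,3) = 84. Together 195.
Add back pairs where two caps are both exceeded: 0 + 0 + 1 + 0 + 0 + 4 = 5.
By inclusion–exclusion the count is 286 − 195 + 5 = 96.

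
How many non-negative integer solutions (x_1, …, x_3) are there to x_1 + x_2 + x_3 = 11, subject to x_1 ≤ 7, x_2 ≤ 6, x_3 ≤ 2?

Ignoring the caps, the number of non-negative solutions to x_1+…+x_3 = 11 is C(13,2) = 78.
Subtract solutions that violate a single cap (substitute x_i' = x_i − (cap_i+1)): x_1 ≥ 8 gives C(5,2) = 10; x_2 ≥ 7 gives C(6,2) = 15; x_3 ≥ 3 gives C(10,2) = 45. Together 70.
Add back pairs where two caps are both exceeded: 0 + 1 + 3 = 4.
By inclusion–exclusion the count is 78 − 70 + 4 = 12.

12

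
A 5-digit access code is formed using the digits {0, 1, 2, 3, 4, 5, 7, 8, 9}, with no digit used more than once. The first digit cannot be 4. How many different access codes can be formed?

13440

The first digit has 9−1 = 8 choices (anything except 4).
The remaining 4 digits are filled from the other 8 symbols without repetition: 8 × 7 × 6 × 5 = 1680.
Total: 8 × 1680 = 13440.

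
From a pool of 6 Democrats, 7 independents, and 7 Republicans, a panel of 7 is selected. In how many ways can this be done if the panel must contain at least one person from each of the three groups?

70658

Unrestricted: C(20,7) = 77520 ways to pick any 7 of the 20.
Selections missing a whole group: no Democrats → C(14,7) = 3432; no independents → C(13,7) = 1716; no Republicans → C(13,7) = 1716.
Add back selections omitting two groups (i.e. drawn from a single group): C(6,7) + C(7,7) + C(7,7) = 2.
By inclusion–exclusion: 77520 − 6864 + 2 = 70658.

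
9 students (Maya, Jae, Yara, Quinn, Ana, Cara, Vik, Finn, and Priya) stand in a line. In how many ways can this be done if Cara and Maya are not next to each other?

282240

There are 9! = 362880 arrangements in all. If Cara and Maya are adjacent, merging them into one block gives 2·(8)! = 80640 arrangements.
Complementary counting: 362880 − 80640 = 282240.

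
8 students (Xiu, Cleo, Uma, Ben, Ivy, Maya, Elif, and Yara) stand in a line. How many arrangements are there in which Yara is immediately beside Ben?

10080

Place the 6 others and the Yara-Ben pair as 7 objects in a line; the pair has 2 internal arrangements.
That gives 2 × 7! = 2 × 5040 = 10080.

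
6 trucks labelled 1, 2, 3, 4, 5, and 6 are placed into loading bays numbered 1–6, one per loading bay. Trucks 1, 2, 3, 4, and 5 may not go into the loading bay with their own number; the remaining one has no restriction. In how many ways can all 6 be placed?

309

Let Aᵢ (for 1 ≤ i ≤ 5) be the placements that put truck i in its forbidden loading bay. Any j of these fix j positions, leaving (6−j)! ways to fill the rest, and there are C(5,j) ways to pick which j.
By inclusion–exclusion, the number of valid placements is Σ_{j=0}^{5} (−1)^j C(5,j)·(6−j)!.
Computing: 720 − 600 + 240 − 60 + 10 − 1 = 309.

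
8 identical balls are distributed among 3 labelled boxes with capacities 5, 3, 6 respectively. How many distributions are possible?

By stars and bars, unrestricted non-negative solutions to x_1+…+x_3 = 8 number C(8+2,2) = 45.
Subtract solutions that violate a single cap (substitute x_i' = x_i − (cap_i+1)): x_1 ≥ 6 gives C(4,2) = 6; x_2 ≥ 4 gives C(6,2) = 15; x_3 ≥ 7 gives C(3,2) = 3. Together 24.
No two caps can be exceeded simultaneously, so the pair terms are all 0.
By inclusion–exclusion the count is 45 − 24 + 0 = 21.

21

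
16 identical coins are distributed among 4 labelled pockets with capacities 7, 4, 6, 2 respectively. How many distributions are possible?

By stars and bars, unrestricted non-negative solutions to x_1+…+x_4 = 16 number C(16+3,3) = 969.
Subtract solutions that violate a single cap (substitute x_i' = x_i − (cap_i+1)): x_1 ≥ 8 gives C(11,3) = 165; x_2 ≥ 5 gives C(14,3) = 364; x_3 ≥ 7 gives C(12,3) = 220; x_4 ≥ 3 gives C(16,3) = 560. Together 1309.
Add back pairs where two caps are both exceeded: 20 + 4 + 56 + 35 + 165 + 84 = 364.
Subtract triples: 0 + 1 + 0 + 4 = 5.
By inclusion–exclusion the count is 969 − 1309 + 364 − 5 = 19.

19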